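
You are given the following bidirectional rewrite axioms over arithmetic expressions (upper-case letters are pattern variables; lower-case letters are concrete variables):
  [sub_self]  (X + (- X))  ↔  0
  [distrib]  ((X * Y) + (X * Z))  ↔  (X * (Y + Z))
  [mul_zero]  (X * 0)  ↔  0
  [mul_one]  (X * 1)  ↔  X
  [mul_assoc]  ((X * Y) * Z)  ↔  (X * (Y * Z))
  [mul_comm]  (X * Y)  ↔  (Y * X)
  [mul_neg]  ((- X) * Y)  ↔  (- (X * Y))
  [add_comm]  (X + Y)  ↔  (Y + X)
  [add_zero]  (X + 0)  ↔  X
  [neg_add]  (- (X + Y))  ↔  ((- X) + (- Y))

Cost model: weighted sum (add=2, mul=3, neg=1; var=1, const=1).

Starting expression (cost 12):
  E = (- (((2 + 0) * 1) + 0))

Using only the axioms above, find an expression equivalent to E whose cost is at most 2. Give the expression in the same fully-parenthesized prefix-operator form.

1. [add_zero →] (2 + 0)  →  2;  E = (- ((2 * 1) + 0))
2. [mul_one →] (2 * 1)  →  2;  E = (- (2 + 0))
3. [add_zero →] (2 + 0)  →  2;  cost 2 ≤ 2, done

(- 2)   [cost 2]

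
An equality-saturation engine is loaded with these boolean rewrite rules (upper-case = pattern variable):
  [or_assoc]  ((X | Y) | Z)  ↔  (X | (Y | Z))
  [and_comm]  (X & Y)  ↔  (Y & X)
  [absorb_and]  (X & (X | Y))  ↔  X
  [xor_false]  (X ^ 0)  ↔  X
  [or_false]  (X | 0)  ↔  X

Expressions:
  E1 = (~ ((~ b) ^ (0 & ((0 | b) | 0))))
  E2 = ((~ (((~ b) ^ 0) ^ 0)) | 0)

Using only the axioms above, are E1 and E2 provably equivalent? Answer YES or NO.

step 1: or_false (→) rewrites ((0 | b) | 0) into (0 | b), now (~ ((~ b) ^ (0 & (0 | b))))
step 2: absorb_and (→) rewrites (0 & (0 | b)) into 0, now (~ ((~ b) ^ 0))
step 3: xor_false (←) rewrites (~ b) into ((~ b) ^ 0), now (~ (((~ b) ^ 0) ^ 0))
step 4: or_false (←) rewrites (~ (((~ b) ^ 0) ^ 0)) into ((~ (((~ b) ^ 0) ^ 0)) | 0), which is E2

YES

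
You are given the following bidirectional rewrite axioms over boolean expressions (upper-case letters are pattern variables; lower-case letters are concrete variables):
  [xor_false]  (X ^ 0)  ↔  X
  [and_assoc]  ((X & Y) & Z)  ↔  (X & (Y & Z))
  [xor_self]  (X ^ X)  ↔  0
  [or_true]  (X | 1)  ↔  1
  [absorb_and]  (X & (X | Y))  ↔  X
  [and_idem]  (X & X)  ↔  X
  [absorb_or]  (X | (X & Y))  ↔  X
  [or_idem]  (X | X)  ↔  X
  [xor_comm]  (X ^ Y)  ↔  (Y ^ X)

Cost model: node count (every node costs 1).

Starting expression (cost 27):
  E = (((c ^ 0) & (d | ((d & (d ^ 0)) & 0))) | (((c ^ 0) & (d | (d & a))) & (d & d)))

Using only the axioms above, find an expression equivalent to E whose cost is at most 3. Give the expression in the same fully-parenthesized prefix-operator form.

1. [xor_false →] (d ^ 0)  →  d;  E = (((c ^ 0) & (d | ((d & d) & 0))) | (((c ^ 0) & (d | (d & a))) & (d & d)))
2. [absorb_or →] (d | (d & a))  →  d;  E = (((c ^ 0) & (d | ((d & d) & 0))) | (((c ^ 0) & d) & (d & d)))
3. [and_idem →] (d & d)  →  d;  E = (((c ^ 0) & (d | ((d & d) & 0))) | (((c ^ 0) & d) & d))
4. [and_idem →] (d & d)  →  d;  E = (((c ^ 0) & (d | (d & 0))) | (((c ^ 0) & d) & d))
5. [absorb_or →] (d | (d & 0))  →  d;  E = (((c ^ 0) & d) | (((c ^ 0) & d) & d))
6. [absorb_or →] (((c ^ 0) & d) | (((c ^ 0) & d) & d))  →  ((c ^ 0) & d)
7. [xor_false →] (c ^ 0)  →  c;  cost 3 ≤ 3, done

(c & d)   [cost 3]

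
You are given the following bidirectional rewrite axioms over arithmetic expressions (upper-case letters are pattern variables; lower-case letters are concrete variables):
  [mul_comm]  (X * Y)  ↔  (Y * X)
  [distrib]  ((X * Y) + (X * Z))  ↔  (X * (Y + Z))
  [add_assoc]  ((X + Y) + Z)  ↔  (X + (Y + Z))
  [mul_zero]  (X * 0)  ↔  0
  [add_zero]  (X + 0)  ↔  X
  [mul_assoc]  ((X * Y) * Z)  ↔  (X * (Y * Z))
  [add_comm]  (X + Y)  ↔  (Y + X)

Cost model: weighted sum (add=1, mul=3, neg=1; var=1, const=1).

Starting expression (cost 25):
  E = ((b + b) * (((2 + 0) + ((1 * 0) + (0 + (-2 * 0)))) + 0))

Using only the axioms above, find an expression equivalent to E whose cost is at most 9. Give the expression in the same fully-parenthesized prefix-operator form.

1. [add_zero →] (((2 + 0) + ((1 * 0) + (0 + (-2 * 0)))) + 0)  →  ((2 + 0) + ((1 * 0) + (0 + (-2 * 0))));  E = ((b + b) * ((2 + 0) + ((1 * 0) + (0 + (-2 * 0)))))
2. [mul_zero →] (-2 * 0)  →  0;  E = ((b + b) * ((2 + 0) + ((1 * 0) + (0 + 0))))
3. [add_zero →] (0 + 0)  →  0;  E = ((b + b) * ((2 + 0) + ((1 * 0) + 0)))
4. [mul_zero →] (1 * 0)  →  0;  E = ((b + b) * ((2 + 0) + (0 + 0)))
5. [add_zero →] (0 + 0)  →  0;  E = ((b + b) * ((2 + 0) + 0))
6. [add_zero →] (2 + 0)  →  2;  cost 9 ≤ 9, done

((b + b) * (2 + 0))   [cost 9]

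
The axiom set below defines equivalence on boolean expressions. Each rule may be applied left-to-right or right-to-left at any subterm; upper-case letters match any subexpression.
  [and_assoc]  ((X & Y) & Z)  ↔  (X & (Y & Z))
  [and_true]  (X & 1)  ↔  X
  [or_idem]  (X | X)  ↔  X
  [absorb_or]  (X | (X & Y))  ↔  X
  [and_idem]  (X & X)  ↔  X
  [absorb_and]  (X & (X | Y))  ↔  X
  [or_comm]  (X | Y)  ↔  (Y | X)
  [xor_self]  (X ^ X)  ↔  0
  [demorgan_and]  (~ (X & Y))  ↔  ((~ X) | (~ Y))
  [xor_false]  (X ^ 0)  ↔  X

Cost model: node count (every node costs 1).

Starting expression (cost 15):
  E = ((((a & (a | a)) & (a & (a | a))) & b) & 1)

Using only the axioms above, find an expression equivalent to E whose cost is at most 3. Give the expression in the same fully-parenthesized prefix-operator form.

(a & b)   [cost 3]

step 1: and_idem (→) rewrites ((a & (a | a)) & (a & (a | a))) into (a & (a | a)), now (((a & (a | a)) & b) & 1)
step 2: and_true (→) rewrites (((a & (a | a)) & b) & 1) into ((a & (a | a)) & b)
step 3: absorb_and (→) rewrites (a & (a | a)) into a, reaching cost 3 (bound 3)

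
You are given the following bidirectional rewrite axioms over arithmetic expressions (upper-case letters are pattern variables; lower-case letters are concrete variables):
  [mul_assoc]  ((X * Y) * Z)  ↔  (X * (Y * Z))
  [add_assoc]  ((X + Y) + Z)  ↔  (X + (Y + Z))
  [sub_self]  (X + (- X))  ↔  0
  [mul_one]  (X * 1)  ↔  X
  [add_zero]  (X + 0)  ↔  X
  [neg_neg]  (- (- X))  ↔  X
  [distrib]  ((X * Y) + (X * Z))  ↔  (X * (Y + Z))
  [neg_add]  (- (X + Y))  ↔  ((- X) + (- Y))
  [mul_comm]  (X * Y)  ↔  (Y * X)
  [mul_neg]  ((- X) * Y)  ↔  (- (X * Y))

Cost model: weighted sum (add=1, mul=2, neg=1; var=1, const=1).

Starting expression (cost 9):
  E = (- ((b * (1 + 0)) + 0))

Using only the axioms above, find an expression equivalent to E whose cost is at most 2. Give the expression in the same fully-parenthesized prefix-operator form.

(- b)   [cost 2]

1. [add_zero →] (1 + 0)  →  1;  E = (- ((b * 1) + 0))
2. [mul_one →] (b * 1)  →  b;  E = (- (b + 0))
3. [add_zero →] (b + 0)  →  b;  cost 2 ≤ 2, done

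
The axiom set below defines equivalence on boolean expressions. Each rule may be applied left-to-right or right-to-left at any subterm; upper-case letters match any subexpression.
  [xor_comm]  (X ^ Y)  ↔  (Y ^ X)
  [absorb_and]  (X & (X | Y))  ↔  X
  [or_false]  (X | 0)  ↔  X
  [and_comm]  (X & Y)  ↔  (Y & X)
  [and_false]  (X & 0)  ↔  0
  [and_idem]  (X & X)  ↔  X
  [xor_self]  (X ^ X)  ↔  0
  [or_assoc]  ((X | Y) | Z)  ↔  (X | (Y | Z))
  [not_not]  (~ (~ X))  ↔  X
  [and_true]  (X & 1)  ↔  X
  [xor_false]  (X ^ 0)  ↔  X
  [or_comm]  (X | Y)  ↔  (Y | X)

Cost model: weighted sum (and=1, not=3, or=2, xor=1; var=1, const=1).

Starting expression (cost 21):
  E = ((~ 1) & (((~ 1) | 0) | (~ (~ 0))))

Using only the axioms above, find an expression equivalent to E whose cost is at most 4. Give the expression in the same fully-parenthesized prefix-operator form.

(~ 1)   [cost 4]

(1) ((~ 1) | 0)  =[or_false →]=  (~ 1)    ⊢ ((~ 1) & ((~ 1) | (~ (~ 0))))
(2) (~ (~ 0))  =[not_not →]=  0    ⊢ ((~ 1) & ((~ 1) | 0))
(3) ((~ 1) & ((~ 1) | 0))  =[absorb_and →]=  (~ 1)    ⊢ cost 4, within 4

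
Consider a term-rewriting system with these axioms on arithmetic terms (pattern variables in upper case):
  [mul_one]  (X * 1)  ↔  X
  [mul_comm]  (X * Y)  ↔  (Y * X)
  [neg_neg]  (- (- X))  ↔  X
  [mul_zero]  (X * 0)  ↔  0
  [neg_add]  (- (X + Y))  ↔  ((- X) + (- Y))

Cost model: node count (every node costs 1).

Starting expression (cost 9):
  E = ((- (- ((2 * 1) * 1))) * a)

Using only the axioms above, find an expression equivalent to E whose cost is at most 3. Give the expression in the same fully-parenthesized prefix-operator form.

step 1: neg_neg (→) rewrites (- (- ((2 * 1) * 1))) into ((2 * 1) * 1), now (((2 * 1) * 1) * a)
step 2: mul_one (→) rewrites (2 * 1) into 2, now ((2 * 1) * a)
step 3: mul_one (→) rewrites (2 * 1) into 2, reaching cost 3 (bound 3)

(2 * a)   [cost 3]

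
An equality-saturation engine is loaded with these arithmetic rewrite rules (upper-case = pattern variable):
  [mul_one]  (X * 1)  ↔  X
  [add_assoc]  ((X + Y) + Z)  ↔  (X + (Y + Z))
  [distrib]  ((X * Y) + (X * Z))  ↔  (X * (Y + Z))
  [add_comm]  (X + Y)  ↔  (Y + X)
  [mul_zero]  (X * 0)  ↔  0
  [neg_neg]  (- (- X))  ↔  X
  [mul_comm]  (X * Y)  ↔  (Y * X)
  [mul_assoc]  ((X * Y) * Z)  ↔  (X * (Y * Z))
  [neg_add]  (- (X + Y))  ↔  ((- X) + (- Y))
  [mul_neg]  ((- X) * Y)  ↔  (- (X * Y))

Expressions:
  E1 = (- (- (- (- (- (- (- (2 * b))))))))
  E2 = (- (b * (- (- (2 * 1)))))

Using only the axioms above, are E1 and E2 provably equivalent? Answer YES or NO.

1. [neg_neg →] (- (- (- (2 * b))))  →  (- (2 * b));  E1 = (- (- (- (- (- (2 * b))))))
2. [neg_neg →] (- (- (- (- (2 * b)))))  →  (- (- (2 * b)));  E1 = (- (- (- (2 * b))))
3. [neg_neg →] (- (- (- (2 * b))))  →  (- (2 * b))
4. [mul_comm →] (2 * b)  →  (b * 2);  E1 = (- (b * 2))
5. [mul_one ←] 2  →  (2 * 1);  E1 = (- (b * (2 * 1)))
6. [neg_neg ←] (2 * 1)  →  (- (- (2 * 1)));  this is E2

YES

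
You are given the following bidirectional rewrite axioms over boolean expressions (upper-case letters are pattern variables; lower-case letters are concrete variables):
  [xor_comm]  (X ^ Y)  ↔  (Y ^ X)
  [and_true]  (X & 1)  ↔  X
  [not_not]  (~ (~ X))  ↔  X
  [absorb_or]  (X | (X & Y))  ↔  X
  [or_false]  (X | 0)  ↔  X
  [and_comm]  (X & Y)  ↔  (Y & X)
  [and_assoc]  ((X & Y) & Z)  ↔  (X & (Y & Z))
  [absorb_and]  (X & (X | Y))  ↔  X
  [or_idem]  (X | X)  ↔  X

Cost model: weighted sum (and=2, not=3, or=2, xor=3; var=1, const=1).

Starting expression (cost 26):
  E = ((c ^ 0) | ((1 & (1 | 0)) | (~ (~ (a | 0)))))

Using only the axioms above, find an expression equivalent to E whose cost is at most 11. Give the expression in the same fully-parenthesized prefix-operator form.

((c ^ 0) | (1 | a))   [cost 11]

1. [absorb_and →] (1 & (1 | 0))  →  1;  E = ((c ^ 0) | (1 | (~ (~ (a | 0)))))
2. [or_false →] (a | 0)  →  a;  E = ((c ^ 0) | (1 | (~ (~ a))))
3. [not_not →] (~ (~ a))  →  a;  cost 11 ≤ 11, done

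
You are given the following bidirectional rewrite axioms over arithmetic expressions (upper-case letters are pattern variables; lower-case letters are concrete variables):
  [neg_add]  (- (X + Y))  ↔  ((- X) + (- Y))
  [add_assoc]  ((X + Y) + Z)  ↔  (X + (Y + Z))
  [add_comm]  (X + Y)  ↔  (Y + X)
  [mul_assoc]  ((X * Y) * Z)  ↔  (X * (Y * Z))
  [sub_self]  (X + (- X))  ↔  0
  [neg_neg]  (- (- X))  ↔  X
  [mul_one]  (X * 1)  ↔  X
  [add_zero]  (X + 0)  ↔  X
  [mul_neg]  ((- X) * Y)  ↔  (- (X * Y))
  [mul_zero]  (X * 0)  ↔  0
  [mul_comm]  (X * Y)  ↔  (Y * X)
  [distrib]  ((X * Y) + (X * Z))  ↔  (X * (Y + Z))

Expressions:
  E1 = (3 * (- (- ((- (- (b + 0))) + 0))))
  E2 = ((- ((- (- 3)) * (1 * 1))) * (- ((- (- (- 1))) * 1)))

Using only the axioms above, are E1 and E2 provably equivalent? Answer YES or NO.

NO

Every axiom is a valid identity, so a rewrite proof would force E1 and E2 to agree under every assignment.
At b=0: E1 = 0 but E2 = -3; they differ, so no derivation exists.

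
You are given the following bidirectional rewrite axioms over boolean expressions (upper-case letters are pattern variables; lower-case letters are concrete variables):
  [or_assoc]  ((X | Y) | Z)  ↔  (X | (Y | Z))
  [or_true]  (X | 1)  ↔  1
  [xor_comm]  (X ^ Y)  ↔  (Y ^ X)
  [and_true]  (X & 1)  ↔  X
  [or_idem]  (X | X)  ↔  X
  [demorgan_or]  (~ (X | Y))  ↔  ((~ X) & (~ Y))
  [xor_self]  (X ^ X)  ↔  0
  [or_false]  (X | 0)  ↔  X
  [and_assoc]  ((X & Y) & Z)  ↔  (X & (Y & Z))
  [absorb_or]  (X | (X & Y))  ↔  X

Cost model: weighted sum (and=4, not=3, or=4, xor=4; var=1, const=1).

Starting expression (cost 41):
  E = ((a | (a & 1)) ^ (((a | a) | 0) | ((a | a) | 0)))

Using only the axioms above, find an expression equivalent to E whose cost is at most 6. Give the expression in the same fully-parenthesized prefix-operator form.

step 1: or_idem (→) rewrites (((a | a) | 0) | ((a | a) | 0)) into ((a | a) | 0), now ((a | (a & 1)) ^ ((a | a) | 0))
step 2: absorb_or (→) rewrites (a | (a & 1)) into a, now (a ^ ((a | a) | 0))
step 3: or_false (→) rewrites ((a | a) | 0) into (a | a), now (a ^ (a | a))
step 4: or_idem (→) rewrites (a | a) into a, reaching cost 6 (bound 6)

(a ^ a)   [cost 6]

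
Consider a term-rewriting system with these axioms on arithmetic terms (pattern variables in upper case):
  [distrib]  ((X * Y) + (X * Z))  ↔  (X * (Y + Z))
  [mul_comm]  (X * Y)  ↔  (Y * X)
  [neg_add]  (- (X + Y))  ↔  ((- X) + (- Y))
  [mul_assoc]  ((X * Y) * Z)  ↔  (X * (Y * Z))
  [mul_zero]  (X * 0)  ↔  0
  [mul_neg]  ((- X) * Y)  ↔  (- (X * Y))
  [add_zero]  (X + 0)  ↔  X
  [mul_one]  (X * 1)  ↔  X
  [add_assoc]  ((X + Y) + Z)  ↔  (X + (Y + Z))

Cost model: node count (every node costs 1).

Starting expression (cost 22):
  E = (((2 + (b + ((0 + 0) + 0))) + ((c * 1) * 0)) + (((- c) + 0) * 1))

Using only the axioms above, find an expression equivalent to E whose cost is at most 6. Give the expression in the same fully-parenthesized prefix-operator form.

((2 + b) + (- c))   [cost 6]

1. [add_zero →] ((0 + 0) + 0)  →  (0 + 0);  E = (((2 + (b + (0 + 0))) + ((c * 1) * 0)) + (((- c) + 0) * 1))
2. [add_zero →] ((- c) + 0)  →  (- c);  E = (((2 + (b + (0 + 0))) + ((c * 1) * 0)) + ((- c) * 1))
3. [mul_one →] (c * 1)  →  c;  E = (((2 + (b + (0 + 0))) + (c * 0)) + ((- c) * 1))
4. [mul_one →] ((- c) * 1)  →  (- c);  E = (((2 + (b + (0 + 0))) + (c * 0)) + (- c))
5. [add_zero →] (0 + 0)  →  0;  E = (((2 + (b + 0)) + (c * 0)) + (- c))
6. [mul_zero →] (c * 0)  →  0;  E = (((2 + (b + 0)) + 0) + (- c))
7. [add_zero →] ((2 + (b + 0)) + 0)  →  (2 + (b + 0));  E = ((2 + (b + 0)) + (- c))
8. [add_zero →] (b + 0)  →  b;  cost 6 ≤ 6, done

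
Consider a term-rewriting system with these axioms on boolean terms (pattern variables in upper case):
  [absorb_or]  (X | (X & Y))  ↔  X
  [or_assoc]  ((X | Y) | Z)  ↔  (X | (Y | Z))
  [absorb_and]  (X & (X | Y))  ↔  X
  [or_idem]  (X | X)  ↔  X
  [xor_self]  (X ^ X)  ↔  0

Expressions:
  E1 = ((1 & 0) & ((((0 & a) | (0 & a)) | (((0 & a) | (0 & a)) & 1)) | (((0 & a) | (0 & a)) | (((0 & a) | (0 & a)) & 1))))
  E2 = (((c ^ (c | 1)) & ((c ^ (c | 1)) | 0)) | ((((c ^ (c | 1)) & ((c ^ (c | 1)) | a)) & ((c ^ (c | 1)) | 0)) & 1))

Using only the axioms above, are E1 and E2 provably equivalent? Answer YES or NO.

NO

The axioms are sound identities: if E1 ↔* E2 then E1 and E2 evaluate identically under any assignment.
Under a=0, c=0: E1 evaluates to 0, E2 to 1. Distinct ⇒ no rewrite sequence connects them.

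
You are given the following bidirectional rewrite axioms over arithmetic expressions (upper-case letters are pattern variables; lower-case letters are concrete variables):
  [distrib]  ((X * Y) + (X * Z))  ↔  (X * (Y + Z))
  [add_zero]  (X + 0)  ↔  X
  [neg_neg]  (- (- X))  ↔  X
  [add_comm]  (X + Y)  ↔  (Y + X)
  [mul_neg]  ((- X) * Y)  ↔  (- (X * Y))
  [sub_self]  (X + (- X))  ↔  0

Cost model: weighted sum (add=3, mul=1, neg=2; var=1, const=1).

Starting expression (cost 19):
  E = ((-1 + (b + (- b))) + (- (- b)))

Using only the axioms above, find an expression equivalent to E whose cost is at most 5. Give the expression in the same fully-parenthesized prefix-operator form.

1. [neg_neg →] (- (- b))  →  b;  E = ((-1 + (b + (- b))) + b)
2. [sub_self →] (b + (- b))  →  0;  E = ((-1 + 0) + b)
3. [add_zero →] (-1 + 0)  →  -1;  cost 5 ≤ 5, done

(-1 + b)   [cost 5]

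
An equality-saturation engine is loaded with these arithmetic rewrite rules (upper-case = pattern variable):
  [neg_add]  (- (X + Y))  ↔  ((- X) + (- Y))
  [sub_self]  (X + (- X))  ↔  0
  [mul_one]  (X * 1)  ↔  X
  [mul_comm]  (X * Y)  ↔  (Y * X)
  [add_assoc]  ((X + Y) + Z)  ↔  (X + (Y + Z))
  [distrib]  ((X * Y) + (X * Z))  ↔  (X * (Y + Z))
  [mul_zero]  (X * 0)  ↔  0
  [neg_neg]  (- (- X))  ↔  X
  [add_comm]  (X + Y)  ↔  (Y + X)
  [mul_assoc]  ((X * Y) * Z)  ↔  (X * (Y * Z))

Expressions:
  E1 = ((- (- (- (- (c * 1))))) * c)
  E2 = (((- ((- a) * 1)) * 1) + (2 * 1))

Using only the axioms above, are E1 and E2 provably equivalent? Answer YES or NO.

NO

The axioms are sound identities: if E1 ↔* E2 then E1 and E2 evaluate identically under any assignment.
Under a=0, c=0: E1 evaluates to 0, E2 to 2. Distinct ⇒ no rewrite sequence connects them.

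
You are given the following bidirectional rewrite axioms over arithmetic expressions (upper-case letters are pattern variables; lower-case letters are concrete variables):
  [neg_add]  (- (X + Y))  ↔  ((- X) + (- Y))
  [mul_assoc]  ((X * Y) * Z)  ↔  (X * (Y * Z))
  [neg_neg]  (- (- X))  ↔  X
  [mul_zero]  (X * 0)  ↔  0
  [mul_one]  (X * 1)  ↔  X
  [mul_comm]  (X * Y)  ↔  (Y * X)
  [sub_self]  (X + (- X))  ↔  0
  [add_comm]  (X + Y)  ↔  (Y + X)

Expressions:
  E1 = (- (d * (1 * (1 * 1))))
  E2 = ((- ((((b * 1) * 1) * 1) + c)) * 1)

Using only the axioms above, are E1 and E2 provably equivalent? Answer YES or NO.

All listed rules preserve value, hence provable equivalence implies equal values everywhere; look for a separating assignment.
b=0, c=0, d=1 gives E1 ↦ -1, E2 ↦ 0; values differ ⇒ not provably equivalent.

NO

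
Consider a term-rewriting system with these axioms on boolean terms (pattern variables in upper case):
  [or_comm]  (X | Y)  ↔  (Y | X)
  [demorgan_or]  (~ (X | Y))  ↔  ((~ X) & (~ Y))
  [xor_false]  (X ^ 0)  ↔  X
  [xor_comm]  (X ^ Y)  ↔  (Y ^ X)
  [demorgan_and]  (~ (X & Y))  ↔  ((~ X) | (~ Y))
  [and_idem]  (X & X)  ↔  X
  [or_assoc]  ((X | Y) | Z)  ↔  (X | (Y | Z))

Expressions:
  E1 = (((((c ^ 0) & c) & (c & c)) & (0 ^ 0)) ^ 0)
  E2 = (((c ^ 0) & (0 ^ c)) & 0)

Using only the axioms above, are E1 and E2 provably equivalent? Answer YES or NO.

YES

1. [xor_false →] (c ^ 0)  →  c;  E1 = ((((c & c) & (c & c)) & (0 ^ 0)) ^ 0)
2. [xor_false →] (0 ^ 0)  →  0;  E1 = ((((c & c) & (c & c)) & 0) ^ 0)
3. [and_idem →] ((c & c) & (c & c))  →  (c & c);  E1 = (((c & c) & 0) ^ 0)
4. [xor_false →] (((c & c) & 0) ^ 0)  →  ((c & c) & 0)
5. [and_idem →] (c & c)  →  c;  E1 = (c & 0)
6. [xor_false ←] c  →  (c ^ 0);  E1 = ((c ^ 0) & 0)
7. [and_idem ←] (c ^ 0)  →  ((c ^ 0) & (c ^ 0));  E1 = (((c ^ 0) & (c ^ 0)) & 0)
8. [xor_comm →] (c ^ 0)  →  (0 ^ c);  this is E2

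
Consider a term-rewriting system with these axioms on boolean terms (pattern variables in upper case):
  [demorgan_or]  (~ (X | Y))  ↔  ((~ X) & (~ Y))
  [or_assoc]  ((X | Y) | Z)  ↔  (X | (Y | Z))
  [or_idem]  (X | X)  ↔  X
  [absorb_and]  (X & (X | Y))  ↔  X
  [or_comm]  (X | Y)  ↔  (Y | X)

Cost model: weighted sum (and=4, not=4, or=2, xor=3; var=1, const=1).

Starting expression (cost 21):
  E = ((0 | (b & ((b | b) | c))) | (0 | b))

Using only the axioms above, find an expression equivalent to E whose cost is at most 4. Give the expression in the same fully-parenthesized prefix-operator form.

1. [or_idem →] (b | b)  →  b;  E = ((0 | (b & (b | c))) | (0 | b))
2. [absorb_and →] (b & (b | c))  →  b;  E = ((0 | b) | (0 | b))
3. [or_idem →] ((0 | b) | (0 | b))  →  (0 | b);  cost 4 ≤ 4, done

(0 | b)   [cost 4]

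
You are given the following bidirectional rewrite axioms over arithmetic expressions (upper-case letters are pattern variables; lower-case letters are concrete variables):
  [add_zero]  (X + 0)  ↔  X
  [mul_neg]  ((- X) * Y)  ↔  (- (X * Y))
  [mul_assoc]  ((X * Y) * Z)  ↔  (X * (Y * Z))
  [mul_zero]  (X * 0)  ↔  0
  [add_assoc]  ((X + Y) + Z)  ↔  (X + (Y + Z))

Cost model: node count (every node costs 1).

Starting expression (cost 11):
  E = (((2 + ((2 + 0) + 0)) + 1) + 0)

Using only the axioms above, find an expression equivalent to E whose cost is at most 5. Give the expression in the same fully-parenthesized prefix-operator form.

step 1: add_zero (→) rewrites (2 + 0) into 2, now (((2 + (2 + 0)) + 1) + 0)
step 2: add_zero (→) rewrites (((2 + (2 + 0)) + 1) + 0) into ((2 + (2 + 0)) + 1)
step 3: add_zero (→) rewrites (2 + 0) into 2, reaching cost 5 (bound 5)

((2 + 2) + 1)   [cost 5]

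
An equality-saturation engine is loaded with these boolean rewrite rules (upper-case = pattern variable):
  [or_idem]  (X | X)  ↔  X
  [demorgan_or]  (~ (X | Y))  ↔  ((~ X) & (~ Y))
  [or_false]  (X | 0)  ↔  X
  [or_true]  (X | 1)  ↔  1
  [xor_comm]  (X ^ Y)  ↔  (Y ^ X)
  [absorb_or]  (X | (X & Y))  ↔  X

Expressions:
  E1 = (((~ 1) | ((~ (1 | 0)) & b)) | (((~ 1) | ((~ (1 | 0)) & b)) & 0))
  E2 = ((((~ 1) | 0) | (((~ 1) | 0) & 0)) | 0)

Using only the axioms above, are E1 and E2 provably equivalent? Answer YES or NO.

YES

1. [absorb_or →] (((~ 1) | ((~ (1 | 0)) & b)) | (((~ 1) | ((~ (1 | 0)) & b)) & 0))  →  ((~ 1) | ((~ (1 | 0)) & b))
2. [or_false →] (1 | 0)  →  1;  E1 = ((~ 1) | ((~ 1) & b))
3. [absorb_or →] ((~ 1) | ((~ 1) & b))  →  (~ 1)
4. [or_false ←] (~ 1)  →  ((~ 1) | 0)
5. [or_false ←] (~ 1)  →  ((~ 1) | 0);  E1 = (((~ 1) | 0) | 0)
6. [absorb_or ←] ((~ 1) | 0)  →  (((~ 1) | 0) | (((~ 1) | 0) & 0));  this is E2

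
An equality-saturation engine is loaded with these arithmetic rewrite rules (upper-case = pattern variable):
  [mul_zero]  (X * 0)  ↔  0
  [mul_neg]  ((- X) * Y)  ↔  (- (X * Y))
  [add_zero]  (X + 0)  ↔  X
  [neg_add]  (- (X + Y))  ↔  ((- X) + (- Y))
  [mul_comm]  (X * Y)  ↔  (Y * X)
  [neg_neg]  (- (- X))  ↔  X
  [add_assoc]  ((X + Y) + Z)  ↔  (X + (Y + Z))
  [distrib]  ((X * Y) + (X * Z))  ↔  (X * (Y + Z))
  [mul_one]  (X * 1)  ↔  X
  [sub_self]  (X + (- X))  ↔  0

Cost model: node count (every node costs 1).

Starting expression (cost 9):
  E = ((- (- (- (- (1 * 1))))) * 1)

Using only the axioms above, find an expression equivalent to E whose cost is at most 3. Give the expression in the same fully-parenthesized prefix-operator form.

(- (- 1))   [cost 3]

(1) ((- (- (- (- (1 * 1))))) * 1)  =[mul_one →]=  (- (- (- (- (1 * 1)))))
(2) (- (- (- (- (1 * 1)))))  =[neg_neg →]=  (- (- (1 * 1)))
(3) (1 * 1)  =[mul_one →]=  1    ⊢ cost 3, within 3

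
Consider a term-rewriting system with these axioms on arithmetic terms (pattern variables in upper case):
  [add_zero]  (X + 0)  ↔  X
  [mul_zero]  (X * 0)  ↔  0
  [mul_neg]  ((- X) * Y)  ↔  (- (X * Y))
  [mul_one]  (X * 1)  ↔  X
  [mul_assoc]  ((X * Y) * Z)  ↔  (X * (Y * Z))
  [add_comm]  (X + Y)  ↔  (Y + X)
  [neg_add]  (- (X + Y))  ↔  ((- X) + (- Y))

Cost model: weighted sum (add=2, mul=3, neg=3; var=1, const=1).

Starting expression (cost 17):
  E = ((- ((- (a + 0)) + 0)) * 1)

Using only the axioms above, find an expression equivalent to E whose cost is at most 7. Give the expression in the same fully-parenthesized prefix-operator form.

step 1: add_zero (→) rewrites (a + 0) into a, now ((- ((- a) + 0)) * 1)
step 2: add_zero (→) rewrites ((- a) + 0) into (- a), now ((- (- a)) * 1)
step 3: mul_one (→) rewrites ((- (- a)) * 1) into (- (- a)), reaching cost 7 (bound 7)

(- (- a))   [cost 7]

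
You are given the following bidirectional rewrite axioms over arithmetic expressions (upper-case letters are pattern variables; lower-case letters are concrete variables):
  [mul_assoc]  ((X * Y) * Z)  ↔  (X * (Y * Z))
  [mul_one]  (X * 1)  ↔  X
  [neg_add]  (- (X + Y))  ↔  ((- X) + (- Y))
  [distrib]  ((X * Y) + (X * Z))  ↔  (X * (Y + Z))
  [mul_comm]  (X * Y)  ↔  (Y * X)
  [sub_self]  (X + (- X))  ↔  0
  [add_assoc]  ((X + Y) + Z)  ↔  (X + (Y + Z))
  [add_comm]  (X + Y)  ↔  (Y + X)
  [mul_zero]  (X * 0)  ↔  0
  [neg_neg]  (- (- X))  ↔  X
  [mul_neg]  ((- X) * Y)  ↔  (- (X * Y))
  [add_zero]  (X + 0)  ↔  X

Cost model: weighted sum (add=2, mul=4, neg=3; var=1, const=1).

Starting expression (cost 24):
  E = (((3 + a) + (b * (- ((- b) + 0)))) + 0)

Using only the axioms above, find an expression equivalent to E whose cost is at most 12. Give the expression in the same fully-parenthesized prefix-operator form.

((3 + a) + (b * b))   [cost 12]

(1) (((3 + a) + (b * (- ((- b) + 0)))) + 0)  =[add_zero →]=  ((3 + a) + (b * (- ((- b) + 0))))
(2) ((- b) + 0)  =[add_zero →]=  (- b)    ⊢ ((3 + a) + (b * (- (- b))))
(3) (- (- b))  =[neg_neg →]=  b    ⊢ cost 12, within 12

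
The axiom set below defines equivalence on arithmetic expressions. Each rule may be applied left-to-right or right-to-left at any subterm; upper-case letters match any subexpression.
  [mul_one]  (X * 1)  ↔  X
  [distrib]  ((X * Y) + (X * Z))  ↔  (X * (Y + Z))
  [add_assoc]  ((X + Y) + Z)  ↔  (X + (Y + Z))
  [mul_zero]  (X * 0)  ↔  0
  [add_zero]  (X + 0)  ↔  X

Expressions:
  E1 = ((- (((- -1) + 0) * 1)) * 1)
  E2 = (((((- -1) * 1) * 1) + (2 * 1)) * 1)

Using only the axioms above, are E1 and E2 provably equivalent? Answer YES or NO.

Every axiom is a valid identity, so a rewrite proof would force E1 and E2 to agree under every assignment.
At the empty assignment (no variables occur): E1 = -1 but E2 = 3; they differ, so no derivation exists.

NO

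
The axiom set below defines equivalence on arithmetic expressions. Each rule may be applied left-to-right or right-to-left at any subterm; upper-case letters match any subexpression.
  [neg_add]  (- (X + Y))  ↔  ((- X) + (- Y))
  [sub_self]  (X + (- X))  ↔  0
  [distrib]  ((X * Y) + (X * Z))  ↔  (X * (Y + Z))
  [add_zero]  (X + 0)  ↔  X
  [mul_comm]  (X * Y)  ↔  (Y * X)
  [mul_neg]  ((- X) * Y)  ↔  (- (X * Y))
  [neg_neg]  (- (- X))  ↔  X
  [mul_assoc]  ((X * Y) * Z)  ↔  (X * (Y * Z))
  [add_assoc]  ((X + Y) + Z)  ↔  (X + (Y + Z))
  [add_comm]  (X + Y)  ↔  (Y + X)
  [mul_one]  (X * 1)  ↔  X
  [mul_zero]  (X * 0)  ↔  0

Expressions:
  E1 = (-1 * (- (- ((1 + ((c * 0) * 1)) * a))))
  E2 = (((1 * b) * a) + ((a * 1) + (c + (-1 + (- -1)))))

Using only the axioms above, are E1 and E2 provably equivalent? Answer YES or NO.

NO

All listed rules preserve value, hence provable equivalence implies equal values everywhere; look for a separating assignment.
a=0, b=0, c=1 gives E1 ↦ 0, E2 ↦ 1; values differ ⇒ not provably equivalent.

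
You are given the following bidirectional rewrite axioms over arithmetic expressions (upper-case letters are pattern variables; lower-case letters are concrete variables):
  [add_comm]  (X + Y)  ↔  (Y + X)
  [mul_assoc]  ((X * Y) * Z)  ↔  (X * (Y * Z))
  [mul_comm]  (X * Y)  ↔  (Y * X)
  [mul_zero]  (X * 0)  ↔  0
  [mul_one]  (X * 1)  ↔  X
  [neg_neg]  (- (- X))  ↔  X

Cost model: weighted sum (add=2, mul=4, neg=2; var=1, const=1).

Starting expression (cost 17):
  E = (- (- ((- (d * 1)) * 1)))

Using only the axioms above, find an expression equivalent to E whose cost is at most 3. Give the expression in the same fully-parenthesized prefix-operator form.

(- d)   [cost 3]

1. [mul_one →] (d * 1)  →  d;  E = (- (- ((- d) * 1)))
2. [mul_one →] ((- d) * 1)  →  (- d);  E = (- (- (- d)))
3. [neg_neg →] (- (- (- d)))  →  (- d);  cost 3 ≤ 3, done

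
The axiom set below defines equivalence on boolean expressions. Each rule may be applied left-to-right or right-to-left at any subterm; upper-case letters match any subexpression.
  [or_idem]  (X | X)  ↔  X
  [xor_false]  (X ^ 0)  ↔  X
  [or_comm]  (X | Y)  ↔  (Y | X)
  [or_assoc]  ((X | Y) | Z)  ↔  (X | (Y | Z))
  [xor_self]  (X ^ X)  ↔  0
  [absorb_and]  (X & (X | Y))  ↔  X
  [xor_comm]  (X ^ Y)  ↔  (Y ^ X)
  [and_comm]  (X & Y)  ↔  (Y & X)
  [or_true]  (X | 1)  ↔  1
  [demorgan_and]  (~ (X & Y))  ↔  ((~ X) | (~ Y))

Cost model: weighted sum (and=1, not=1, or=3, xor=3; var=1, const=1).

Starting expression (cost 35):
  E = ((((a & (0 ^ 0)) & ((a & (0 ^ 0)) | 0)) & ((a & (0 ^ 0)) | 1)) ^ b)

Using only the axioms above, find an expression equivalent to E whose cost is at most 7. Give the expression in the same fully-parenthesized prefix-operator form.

step 1: absorb_and (→) rewrites ((a & (0 ^ 0)) & ((a & (0 ^ 0)) | 0)) into (a & (0 ^ 0)), now (((a & (0 ^ 0)) & ((a & (0 ^ 0)) | 1)) ^ b)
step 2: absorb_and (→) rewrites ((a & (0 ^ 0)) & ((a & (0 ^ 0)) | 1)) into (a & (0 ^ 0)), now ((a & (0 ^ 0)) ^ b)
step 3: xor_false (→) rewrites (0 ^ 0) into 0, reaching cost 7 (bound 7)

((a & 0) ^ b)   [cost 7]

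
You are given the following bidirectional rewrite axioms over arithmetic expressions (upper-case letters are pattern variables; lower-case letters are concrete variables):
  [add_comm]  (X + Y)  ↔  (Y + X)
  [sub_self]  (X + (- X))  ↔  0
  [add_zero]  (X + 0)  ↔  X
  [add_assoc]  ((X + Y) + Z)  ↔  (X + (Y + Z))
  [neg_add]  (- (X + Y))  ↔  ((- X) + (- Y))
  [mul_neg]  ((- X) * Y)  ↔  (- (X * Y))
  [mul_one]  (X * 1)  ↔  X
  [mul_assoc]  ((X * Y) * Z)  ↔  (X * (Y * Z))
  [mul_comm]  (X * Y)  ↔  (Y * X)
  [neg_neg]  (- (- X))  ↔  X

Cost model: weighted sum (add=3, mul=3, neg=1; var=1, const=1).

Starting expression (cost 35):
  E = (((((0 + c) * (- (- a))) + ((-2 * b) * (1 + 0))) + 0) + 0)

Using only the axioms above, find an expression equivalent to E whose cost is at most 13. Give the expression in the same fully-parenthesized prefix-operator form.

((c * a) + (-2 * b))   [cost 13]

(1) (((((0 + c) * (- (- a))) + ((-2 * b) * (1 + 0))) + 0) + 0)  =[add_zero →]=  ((((0 + c) * (- (- a))) + ((-2 * b) * (1 + 0))) + 0)
(2) (- (- a))  =[neg_neg →]=  a    ⊢ ((((0 + c) * a) + ((-2 * b) * (1 + 0))) + 0)
(3) (0 + c)  =[add_comm →]=  (c + 0)    ⊢ ((((c + 0) * a) + ((-2 * b) * (1 + 0))) + 0)
(4) ((((c + 0) * a) + ((-2 * b) * (1 + 0))) + 0)  =[add_zero →]=  (((c + 0) * a) + ((-2 * b) * (1 + 0)))
(5) (1 + 0)  =[add_zero →]=  1    ⊢ (((c + 0) * a) + ((-2 * b) * 1))
(6) (c + 0)  =[add_zero →]=  c    ⊢ ((c * a) + ((-2 * b) * 1))
(7) ((-2 * b) * 1)  =[mul_one →]=  (-2 * b)    ⊢ cost 13, within 13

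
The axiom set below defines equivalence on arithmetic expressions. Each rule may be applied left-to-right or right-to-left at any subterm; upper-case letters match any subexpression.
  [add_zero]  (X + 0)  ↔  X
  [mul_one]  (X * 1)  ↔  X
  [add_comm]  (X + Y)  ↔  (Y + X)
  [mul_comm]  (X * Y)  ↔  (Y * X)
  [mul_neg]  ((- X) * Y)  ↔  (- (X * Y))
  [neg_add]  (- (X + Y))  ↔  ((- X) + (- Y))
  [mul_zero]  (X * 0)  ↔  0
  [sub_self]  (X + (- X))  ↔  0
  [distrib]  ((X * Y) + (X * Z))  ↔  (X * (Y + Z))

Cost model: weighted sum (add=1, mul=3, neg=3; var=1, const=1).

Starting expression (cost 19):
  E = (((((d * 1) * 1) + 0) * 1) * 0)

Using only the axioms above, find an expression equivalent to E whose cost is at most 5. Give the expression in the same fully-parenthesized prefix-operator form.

1. [mul_one →] (d * 1)  →  d;  E = ((((d * 1) + 0) * 1) * 0)
2. [mul_one →] (d * 1)  →  d;  E = (((d + 0) * 1) * 0)
3. [add_zero →] (d + 0)  →  d;  E = ((d * 1) * 0)
4. [mul_one →] (d * 1)  →  d;  cost 5 ≤ 5, done

(d * 0)   [cost 5]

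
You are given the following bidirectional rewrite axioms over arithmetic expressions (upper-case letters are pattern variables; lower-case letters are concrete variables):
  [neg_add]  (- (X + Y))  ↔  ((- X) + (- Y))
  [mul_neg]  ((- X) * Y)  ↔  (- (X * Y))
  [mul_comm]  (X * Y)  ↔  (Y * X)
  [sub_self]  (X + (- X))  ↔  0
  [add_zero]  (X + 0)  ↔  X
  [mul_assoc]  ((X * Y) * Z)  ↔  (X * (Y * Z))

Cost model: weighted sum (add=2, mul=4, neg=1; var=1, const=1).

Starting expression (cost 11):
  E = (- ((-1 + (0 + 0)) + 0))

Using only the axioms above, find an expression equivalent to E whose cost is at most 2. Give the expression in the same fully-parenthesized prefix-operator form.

(- -1)   [cost 2]

step 1: add_zero (→) rewrites ((-1 + (0 + 0)) + 0) into (-1 + (0 + 0)), now (- (-1 + (0 + 0)))
step 2: add_zero (→) rewrites (0 + 0) into 0, now (- (-1 + 0))
step 3: add_zero (→) rewrites (-1 + 0) into -1, reaching cost 2 (bound 2)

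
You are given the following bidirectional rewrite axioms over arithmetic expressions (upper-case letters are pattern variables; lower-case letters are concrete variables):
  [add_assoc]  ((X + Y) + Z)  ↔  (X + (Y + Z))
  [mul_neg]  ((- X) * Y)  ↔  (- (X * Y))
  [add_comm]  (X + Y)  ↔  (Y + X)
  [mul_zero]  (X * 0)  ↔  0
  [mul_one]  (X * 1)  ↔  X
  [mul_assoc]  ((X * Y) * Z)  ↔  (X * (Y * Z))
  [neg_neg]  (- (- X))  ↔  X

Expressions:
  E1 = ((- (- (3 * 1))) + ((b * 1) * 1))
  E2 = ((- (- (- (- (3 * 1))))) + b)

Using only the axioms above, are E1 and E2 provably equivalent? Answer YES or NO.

YES

step 1: mul_one (→) rewrites (3 * 1) into 3, now ((- (- 3)) + ((b * 1) * 1))
step 2: mul_one (→) rewrites (b * 1) into b, now ((- (- 3)) + (b * 1))
step 3: neg_neg (→) rewrites (- (- 3)) into 3, now (3 + (b * 1))
step 4: mul_one (→) rewrites (b * 1) into b, now (3 + b)
step 5: neg_neg (←) rewrites 3 into (- (- 3)), now ((- (- 3)) + b)
step 6: neg_neg (←) rewrites (- 3) into (- (- (- 3))), now ((- (- (- (- 3)))) + b)
step 7: mul_one (←) rewrites 3 into (3 * 1), which is E2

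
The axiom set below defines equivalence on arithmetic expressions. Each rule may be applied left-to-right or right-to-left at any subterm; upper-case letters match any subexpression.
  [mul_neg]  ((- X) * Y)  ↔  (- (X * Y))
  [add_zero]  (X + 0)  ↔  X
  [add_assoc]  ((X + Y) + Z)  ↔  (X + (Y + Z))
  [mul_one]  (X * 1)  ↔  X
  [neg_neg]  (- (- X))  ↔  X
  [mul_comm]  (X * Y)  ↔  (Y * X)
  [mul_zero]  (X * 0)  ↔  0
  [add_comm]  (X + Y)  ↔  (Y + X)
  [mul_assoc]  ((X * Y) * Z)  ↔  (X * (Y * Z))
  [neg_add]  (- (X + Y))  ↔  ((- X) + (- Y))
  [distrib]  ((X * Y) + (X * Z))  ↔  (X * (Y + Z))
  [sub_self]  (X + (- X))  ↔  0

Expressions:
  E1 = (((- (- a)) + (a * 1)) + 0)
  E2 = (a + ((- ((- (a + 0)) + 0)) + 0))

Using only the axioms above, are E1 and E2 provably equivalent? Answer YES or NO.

YES

1. [mul_one →] (a * 1)  →  a;  E1 = (((- (- a)) + a) + 0)
2. [add_zero →] (((- (- a)) + a) + 0)  →  ((- (- a)) + a)
3. [neg_neg →] (- (- a))  →  a;  E1 = (a + a)
4. [neg_neg ←] a  →  (- (- a));  E1 = (a + (- (- a)))
5. [add_zero ←] (- (- a))  →  ((- (- a)) + 0);  E1 = (a + ((- (- a)) + 0))
6. [add_zero ←] a  →  (a + 0);  E1 = (a + ((- (- (a + 0))) + 0))
7. [add_zero ←] (- (a + 0))  →  ((- (a + 0)) + 0);  this is E2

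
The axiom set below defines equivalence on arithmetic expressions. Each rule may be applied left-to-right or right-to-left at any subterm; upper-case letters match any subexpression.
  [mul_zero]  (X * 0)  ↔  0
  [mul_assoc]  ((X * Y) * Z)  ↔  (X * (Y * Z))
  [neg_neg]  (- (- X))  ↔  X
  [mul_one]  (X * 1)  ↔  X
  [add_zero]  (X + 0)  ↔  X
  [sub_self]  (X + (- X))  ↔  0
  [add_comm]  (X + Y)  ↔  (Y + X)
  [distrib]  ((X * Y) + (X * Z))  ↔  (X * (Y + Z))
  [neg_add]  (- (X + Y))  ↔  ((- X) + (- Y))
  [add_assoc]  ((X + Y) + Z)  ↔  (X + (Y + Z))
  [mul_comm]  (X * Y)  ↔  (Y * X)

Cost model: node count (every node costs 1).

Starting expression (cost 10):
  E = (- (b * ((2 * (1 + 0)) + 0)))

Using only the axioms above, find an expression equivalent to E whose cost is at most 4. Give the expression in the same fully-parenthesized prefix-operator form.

1. [add_zero →] ((2 * (1 + 0)) + 0)  →  (2 * (1 + 0));  E = (- (b * (2 * (1 + 0))))
2. [add_zero →] (1 + 0)  →  1;  E = (- (b * (2 * 1)))
3. [mul_one →] (2 * 1)  →  2;  cost 4 ≤ 4, done

(- (b * 2))   [cost 4]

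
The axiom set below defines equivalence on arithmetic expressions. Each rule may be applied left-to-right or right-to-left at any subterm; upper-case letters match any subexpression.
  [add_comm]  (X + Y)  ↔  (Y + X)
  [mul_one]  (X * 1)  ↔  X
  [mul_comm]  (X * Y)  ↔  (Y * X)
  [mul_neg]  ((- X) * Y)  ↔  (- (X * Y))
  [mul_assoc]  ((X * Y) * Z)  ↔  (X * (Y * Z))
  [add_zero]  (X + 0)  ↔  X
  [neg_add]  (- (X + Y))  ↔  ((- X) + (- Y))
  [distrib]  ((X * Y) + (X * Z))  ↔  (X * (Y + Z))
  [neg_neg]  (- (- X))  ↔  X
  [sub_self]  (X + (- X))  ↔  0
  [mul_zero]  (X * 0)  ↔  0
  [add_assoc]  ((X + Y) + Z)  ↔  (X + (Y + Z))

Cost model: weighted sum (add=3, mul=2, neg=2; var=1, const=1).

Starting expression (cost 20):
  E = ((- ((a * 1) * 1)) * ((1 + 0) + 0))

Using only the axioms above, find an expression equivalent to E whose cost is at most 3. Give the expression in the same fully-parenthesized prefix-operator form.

(- a)   [cost 3]

1. [mul_one →] ((a * 1) * 1)  →  (a * 1);  E = ((- (a * 1)) * ((1 + 0) + 0))
2. [add_zero →] ((1 + 0) + 0)  →  (1 + 0);  E = ((- (a * 1)) * (1 + 0))
3. [add_zero →] (1 + 0)  →  1;  E = ((- (a * 1)) * 1)
4. [mul_one →] (a * 1)  →  a;  E = ((- a) * 1)
5. [mul_one →] ((- a) * 1)  →  (- a);  cost 3 ≤ 3, done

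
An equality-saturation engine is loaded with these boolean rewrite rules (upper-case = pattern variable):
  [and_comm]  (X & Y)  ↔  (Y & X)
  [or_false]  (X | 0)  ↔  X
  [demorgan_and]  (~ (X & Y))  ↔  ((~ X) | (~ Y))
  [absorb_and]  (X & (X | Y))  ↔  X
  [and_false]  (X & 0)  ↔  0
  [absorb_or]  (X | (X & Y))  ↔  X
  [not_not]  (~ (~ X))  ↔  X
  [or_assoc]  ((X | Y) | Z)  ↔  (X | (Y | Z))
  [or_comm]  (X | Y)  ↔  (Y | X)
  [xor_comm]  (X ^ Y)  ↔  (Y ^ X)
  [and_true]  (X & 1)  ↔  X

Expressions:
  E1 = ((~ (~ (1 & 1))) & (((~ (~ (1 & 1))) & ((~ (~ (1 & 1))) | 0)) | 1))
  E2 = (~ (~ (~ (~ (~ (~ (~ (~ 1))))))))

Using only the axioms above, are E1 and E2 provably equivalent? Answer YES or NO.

step 1: absorb_and (→) rewrites ((~ (~ (1 & 1))) & ((~ (~ (1 & 1))) | 0)) into (~ (~ (1 & 1))), now ((~ (~ (1 & 1))) & ((~ (~ (1 & 1))) | 1))
step 2: absorb_and (→) rewrites ((~ (~ (1 & 1))) & ((~ (~ (1 & 1))) | 1)) into (~ (~ (1 & 1)))
step 3: and_true (→) rewrites (1 & 1) into 1, now (~ (~ 1))
step 4: not_not (←) rewrites (~ (~ 1)) into (~ (~ (~ (~ 1))))
step 5: not_not (←) rewrites (~ 1) into (~ (~ (~ 1))), now (~ (~ (~ (~ (~ (~ 1))))))
step 6: not_not (←) rewrites (~ (~ (~ (~ 1)))) into (~ (~ (~ (~ (~ (~ 1)))))), which is E2

YES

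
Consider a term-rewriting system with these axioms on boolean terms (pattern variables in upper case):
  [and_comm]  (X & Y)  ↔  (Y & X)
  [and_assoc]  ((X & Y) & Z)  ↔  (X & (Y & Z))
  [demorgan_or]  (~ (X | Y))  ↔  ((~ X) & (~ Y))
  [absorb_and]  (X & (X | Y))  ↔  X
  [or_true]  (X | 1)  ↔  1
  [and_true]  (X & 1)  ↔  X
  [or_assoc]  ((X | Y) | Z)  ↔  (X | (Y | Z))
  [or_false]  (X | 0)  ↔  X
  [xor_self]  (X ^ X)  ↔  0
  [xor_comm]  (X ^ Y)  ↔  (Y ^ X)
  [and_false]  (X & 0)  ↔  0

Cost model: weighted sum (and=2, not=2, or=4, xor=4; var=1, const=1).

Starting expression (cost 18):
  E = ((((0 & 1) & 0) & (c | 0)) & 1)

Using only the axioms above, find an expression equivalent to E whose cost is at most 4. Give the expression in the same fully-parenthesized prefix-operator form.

(1) (0 & 1)  =[and_true →]=  0    ⊢ (((0 & 0) & (c | 0)) & 1)
(2) (((0 & 0) & (c | 0)) & 1)  =[and_true →]=  ((0 & 0) & (c | 0))
(3) (0 & 0)  =[and_false →]=  0    ⊢ (0 & (c | 0))
(4) (c | 0)  =[or_false →]=  c    ⊢ cost 4, within 4

(0 & c)   [cost 4]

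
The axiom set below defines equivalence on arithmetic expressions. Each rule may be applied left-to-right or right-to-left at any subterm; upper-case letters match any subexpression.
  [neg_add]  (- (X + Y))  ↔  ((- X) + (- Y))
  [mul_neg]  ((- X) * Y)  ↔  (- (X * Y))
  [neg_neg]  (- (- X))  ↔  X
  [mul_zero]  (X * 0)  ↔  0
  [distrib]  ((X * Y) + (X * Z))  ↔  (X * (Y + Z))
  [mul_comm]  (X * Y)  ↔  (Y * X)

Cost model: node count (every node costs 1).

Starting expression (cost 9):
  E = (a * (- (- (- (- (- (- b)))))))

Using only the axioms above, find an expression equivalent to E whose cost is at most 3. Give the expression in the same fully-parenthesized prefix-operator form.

1. [neg_neg →] (- (- b))  →  b;  E = (a * (- (- (- (- b)))))
2. [neg_neg →] (- (- (- (- b))))  →  (- (- b));  E = (a * (- (- b)))
3. [neg_neg →] (- (- b))  →  b;  cost 3 ≤ 3, done

(a * b)   [cost 3]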